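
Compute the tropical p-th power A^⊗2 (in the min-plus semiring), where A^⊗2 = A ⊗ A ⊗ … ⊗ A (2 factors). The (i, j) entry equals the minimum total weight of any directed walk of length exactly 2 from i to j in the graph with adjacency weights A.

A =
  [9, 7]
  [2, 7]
A^⊗2 =
  [9, 14]
  [9, 9]

Each entry (A^⊗2)_ij equals the minimum over all length-2 walks i = v_0 → v_1 → … → v_2 = j of Σ_t A[v_t][v_{t+1}]. For example, for (i, j) = (0, 1) we minimise over 2 possible intermediate vertex sequences; the minimum is 14, attained along the walk 0 → 1 → 1.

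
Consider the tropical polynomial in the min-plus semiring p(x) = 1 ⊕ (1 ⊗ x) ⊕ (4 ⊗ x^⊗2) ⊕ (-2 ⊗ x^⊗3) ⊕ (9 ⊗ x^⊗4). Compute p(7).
p(7) = 1

A tropical monomial a ⊗ x^⊗i evaluates to a + i · x. Evaluating each term at x = 7:
  Term 0 contributes 1 + 0 · 7 = 1
  Term 1 contributes 1 + 1 · 7 = 8
  Term 2 contributes 4 + 2 · 7 = 18
  Term 3 contributes -2 + 3 · 7 = 19
  Term 4 contributes 9 + 4 · 7 = 37
p(7) = ⊕ of these = min[1, 8, 18, 19, 37] = 1.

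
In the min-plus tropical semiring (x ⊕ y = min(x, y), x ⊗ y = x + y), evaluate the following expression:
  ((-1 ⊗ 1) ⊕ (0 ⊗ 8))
((-1 ⊗ 1) ⊕ (0 ⊗ 8)) = 0

Expand innermost to outermost. Recall ⊕ takes the minimum of its arguments and ⊗ takes their sum. Working out the expression ((-1 ⊗ 1) ⊕ (0 ⊗ 8)) gives 0.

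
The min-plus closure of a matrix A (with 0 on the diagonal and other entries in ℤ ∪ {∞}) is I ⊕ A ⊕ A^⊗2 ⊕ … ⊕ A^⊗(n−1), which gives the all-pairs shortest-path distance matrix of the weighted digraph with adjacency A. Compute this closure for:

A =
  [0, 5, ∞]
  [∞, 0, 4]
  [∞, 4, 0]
Closure =
  [0, 5, 9]
  [∞, 0, 4]
  [∞, 4, 0]

This is the Floyd-Warshall all-pairs shortest-path computation. For each intermediate vertex k = 0, 1, …, 2, update dist[i][j] ← min(dist[i][j], dist[i][k] + dist[k][j]). The final matrix gives, for each (i, j), the minimum total weight of any directed path from i to j (possibly empty when i = j).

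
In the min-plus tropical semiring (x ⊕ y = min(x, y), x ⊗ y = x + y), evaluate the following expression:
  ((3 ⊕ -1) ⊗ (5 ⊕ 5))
((3 ⊕ -1) ⊗ (5 ⊕ 5)) = 4

Expand innermost to outermost. Recall ⊕ takes the minimum of its arguments and ⊗ takes their sum. Working out the expression ((3 ⊕ -1) ⊗ (5 ⊕ 5)) gives 4.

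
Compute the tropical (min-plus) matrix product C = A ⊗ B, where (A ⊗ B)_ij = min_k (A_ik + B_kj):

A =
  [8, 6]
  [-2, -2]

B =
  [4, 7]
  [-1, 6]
A ⊗ B =
  [5, 12]
  [-3, 4]

Apply the min-plus product entry-by-entry:
  C[0][0] = min over k of (A[0][0] + B[0][0] = 8 + 4 = 12, A[0][1] + B[1][0] = 6 + -1 = 5) = 5 (attained at k = 1)
  C[0][1] = min over k of (A[0][0] + B[0][1] = 8 + 7 = 15, A[0][1] + B[1][1] = 6 + 6 = 12) = 12 (attained at k = 1)
  C[1][0] = min over k of (A[1][0] + B[0][0] = -2 + 4 = 2, A[1][1] + B[1][0] = -2 + -1 = -3) = -3 (attained at k = 1)
  C[1][1] = min over k of (A[1][0] + B[0][1] = -2 + 7 = 5, A[1][1] + B[1][1] = -2 + 6 = 4) = 4 (attained at k = 1)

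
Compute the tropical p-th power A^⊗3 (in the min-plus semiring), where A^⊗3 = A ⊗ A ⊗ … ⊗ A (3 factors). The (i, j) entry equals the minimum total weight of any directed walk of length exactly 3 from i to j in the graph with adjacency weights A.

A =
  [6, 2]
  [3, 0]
A^⊗3 =
  [5, 2]
  [3, 0]

Each entry (A^⊗3)_ij equals the minimum over all length-3 walks i = v_0 → v_1 → … → v_3 = j of Σ_t A[v_t][v_{t+1}]. For example, for (i, j) = (0, 1) we minimise over 4 possible intermediate vertex sequences; the minimum is 2, attained along the walk 0 → 1 → 1 → 1.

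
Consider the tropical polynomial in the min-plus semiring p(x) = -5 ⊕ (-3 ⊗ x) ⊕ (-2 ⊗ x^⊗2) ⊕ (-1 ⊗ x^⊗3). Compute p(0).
p(0) = -5

A tropical monomial a ⊗ x^⊗i evaluates to a + i · x. Evaluating each term at x = 0:
  Term 0 contributes -5 + 0 · 0 = -5
  Term 1 contributes -3 + 1 · 0 = -3
  Term 2 contributes -2 + 2 · 0 = -2
  Term 3 contributes -1 + 3 · 0 = -1
p(0) = ⊕ of these = min[-5, -3, -2, -1] = -5.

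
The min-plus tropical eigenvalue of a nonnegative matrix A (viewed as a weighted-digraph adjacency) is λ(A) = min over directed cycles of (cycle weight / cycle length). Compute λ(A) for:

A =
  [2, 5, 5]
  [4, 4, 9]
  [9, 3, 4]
λ(A) = 2

Enumerate directed cycles and compute their means (weight / length). Sample:
  cycle 0 → 0: weight = 2, length = 1, mean = 2/1 ≈ 2.000
  cycle 1 → 1: weight = 4, length = 1, mean = 4/1 ≈ 4.000
  cycle 2 → 2: weight = 4, length = 1, mean = 4/1 ≈ 4.000
  cycle 0 → 1 → 0: weight = 9, length = 2, mean = 9/2 ≈ 4.500
  cycle 0 → 2 → 0: weight = 14, length = 2, mean = 14/2 ≈ 7.000
  cycle 1 → 0 → 1: weight = 9, length = 2, mean = 9/2 ≈ 4.500
Minimum mean = 2.000, attained e.g. along the cycle 0 → 0 with weight 2 and length 1. So λ(A) = 2/1 = 2.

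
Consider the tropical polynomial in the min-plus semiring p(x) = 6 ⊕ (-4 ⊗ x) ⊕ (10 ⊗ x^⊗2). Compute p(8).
p(8) = 4

A tropical monomial a ⊗ x^⊗i evaluates to a + i · x. Evaluating each term at x = 8:
  Term 0 contributes 6 + 0 · 8 = 6
  Term 1 contributes -4 + 1 · 8 = 4
  Term 2 contributes 10 + 2 · 8 = 26
p(8) = ⊕ of these = min[6, 4, 26] = 4.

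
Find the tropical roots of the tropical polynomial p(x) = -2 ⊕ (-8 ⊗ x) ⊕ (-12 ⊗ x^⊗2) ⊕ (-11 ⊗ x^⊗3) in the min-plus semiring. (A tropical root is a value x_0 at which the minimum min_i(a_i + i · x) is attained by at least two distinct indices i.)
Roots: {-1, 4, 6}

Each tropical root is a break point of the lower envelope of the lines y = a_i + i · x (there are 4 lines, with slopes 0, 1, ..., 3). Only the lines that attain the minimum somewhere contribute to roots; other lines are dominated. Here the surviving (envelope) indices are i = 3, i = 2, i = 1, i = 0.
Intersections between consecutive envelope lines give the roots: for adjacent envelope indices i < j the intersection is x = (a_i − a_j) / (j − i). Reading off the sorted break points: {-1, 4, 6}.
Verification: at each break x_0, at least two indices attain the minimum of min_i(a_i + i · x_0).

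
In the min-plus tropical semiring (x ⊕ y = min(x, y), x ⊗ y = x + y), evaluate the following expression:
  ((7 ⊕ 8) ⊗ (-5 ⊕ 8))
((7 ⊕ 8) ⊗ (-5 ⊕ 8)) = 2

Expand innermost to outermost. Recall ⊕ takes the minimum of its arguments and ⊗ takes their sum. Working out the expression ((7 ⊕ 8) ⊗ (-5 ⊕ 8)) gives 2.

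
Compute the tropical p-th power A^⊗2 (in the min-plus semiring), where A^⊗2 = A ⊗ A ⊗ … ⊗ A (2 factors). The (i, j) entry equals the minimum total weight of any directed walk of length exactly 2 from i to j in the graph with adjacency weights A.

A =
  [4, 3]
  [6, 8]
A^⊗2 =
  [8, 7]
  [10, 9]

Each entry (A^⊗2)_ij equals the minimum over all length-2 walks i = v_0 → v_1 → … → v_2 = j of Σ_t A[v_t][v_{t+1}]. For example, for (i, j) = (0, 1) we minimise over 2 possible intermediate vertex sequences; the minimum is 7, attained along the walk 0 → 0 → 1.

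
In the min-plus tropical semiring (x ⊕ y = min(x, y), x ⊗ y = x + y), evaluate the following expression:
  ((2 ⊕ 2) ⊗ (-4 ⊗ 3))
((2 ⊕ 2) ⊗ (-4 ⊗ 3)) = 1

Expand innermost to outermost. Recall ⊕ takes the minimum of its arguments and ⊗ takes their sum. Working out the expression ((2 ⊕ 2) ⊗ (-4 ⊗ 3)) gives 1.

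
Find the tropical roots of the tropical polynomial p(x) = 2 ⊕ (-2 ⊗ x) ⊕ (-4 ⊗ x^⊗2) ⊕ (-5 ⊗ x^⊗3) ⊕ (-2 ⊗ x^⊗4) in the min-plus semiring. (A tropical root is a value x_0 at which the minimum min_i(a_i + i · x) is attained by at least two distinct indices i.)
Roots: {-3, 1, 2, 4}

Each tropical root is a break point of the lower envelope of the lines y = a_i + i · x (there are 5 lines, with slopes 0, 1, ..., 4). Only the lines that attain the minimum somewhere contribute to roots; other lines are dominated. Here the surviving (envelope) indices are i = 4, i = 3, i = 2, i = 1, i = 0.
Intersections between consecutive envelope lines give the roots: for adjacent envelope indices i < j the intersection is x = (a_i − a_j) / (j − i). Reading off the sorted break points: {-3, 1, 2, 4}.
Verification: at each break x_0, at least two indices attain the minimum of min_i(a_i + i · x_0).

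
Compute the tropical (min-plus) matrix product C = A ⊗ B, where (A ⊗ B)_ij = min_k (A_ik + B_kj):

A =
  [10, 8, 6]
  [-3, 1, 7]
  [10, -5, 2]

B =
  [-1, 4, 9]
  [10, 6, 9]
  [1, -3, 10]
A ⊗ B =
  [7, 3, 16]
  [-4, 1, 6]
  [3, -1, 4]

Apply the min-plus product entry-by-entry:
  C[0][0] = min over k of (A[0][0] + B[0][0] = 10 + -1 = 9, A[0][1] + B[1][0] = 8 + 10 = 18, A[0][2] + B[2][0] = 6 + 1 = 7) = 7 (attained at k = 2)
  C[0][1] = min over k of (A[0][0] + B[0][1] = 10 + 4 = 14, A[0][1] + B[1][1] = 8 + 6 = 14, A[0][2] + B[2][1] = 6 + -3 = 3) = 3 (attained at k = 2)
  C[0][2] = min over k of (A[0][0] + B[0][2] = 10 + 9 = 19, A[0][1] + B[1][2] = 8 + 9 = 17, A[0][2] + B[2][2] = 6 + 10 = 16) = 16 (attained at k = 2)
  C[1][0] = min over k of (A[1][0] + B[0][0] = -3 + -1 = -4, A[1][1] + B[1][0] = 1 + 10 = 11, A[1][2] + B[2][0] = 7 + 1 = 8) = -4 (attained at k = 0)
  C[1][1] = min over k of (A[1][0] + B[0][1] = -3 + 4 = 1, A[1][1] + B[1][1] = 1 + 6 = 7, A[1][2] + B[2][1] = 7 + -3 = 4) = 1 (attained at k = 0)
  C[1][2] = min over k of (A[1][0] + B[0][2] = -3 + 9 = 6, A[1][1] + B[1][2] = 1 + 9 = 10, A[1][2] + B[2][2] = 7 + 10 = 17) = 6 (attained at k = 0)
  C[2][0] = min over k of (A[2][0] + B[0][0] = 10 + -1 = 9, A[2][1] + B[1][0] = -5 + 10 = 5, A[2][2] + B[2][0] = 2 + 1 = 3) = 3 (attained at k = 2)
  C[2][1] = min over k of (A[2][0] + B[0][1] = 10 + 4 = 14, A[2][1] + B[1][1] = -5 + 6 = 1, A[2][2] + B[2][1] = 2 + -3 = -1) = -1 (attained at k = 2)
  C[2][2] = min over k of (A[2][0] + B[0][2] = 10 + 9 = 19, A[2][1] + B[1][2] = -5 + 9 = 4, A[2][2] + B[2][2] = 2 + 10 = 12) = 4 (attained at k = 1)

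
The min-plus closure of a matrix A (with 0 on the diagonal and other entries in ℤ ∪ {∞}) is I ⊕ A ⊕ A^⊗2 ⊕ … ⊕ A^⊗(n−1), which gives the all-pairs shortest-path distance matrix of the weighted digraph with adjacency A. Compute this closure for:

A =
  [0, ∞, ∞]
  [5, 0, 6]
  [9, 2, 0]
Closure =
  [0, ∞, ∞]
  [5, 0, 6]
  [7, 2, 0]

This is the Floyd-Warshall all-pairs shortest-path computation. For each intermediate vertex k = 0, 1, …, 2, update dist[i][j] ← min(dist[i][j], dist[i][k] + dist[k][j]). The final matrix gives, for each (i, j), the minimum total weight of any directed path from i to j (possibly empty when i = j).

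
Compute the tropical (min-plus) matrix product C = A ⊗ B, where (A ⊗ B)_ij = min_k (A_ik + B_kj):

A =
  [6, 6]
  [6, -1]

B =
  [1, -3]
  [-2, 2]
A ⊗ B =
  [4, 3]
  [-3, 1]

Apply the min-plus product entry-by-entry:
  C[0][0] = min over k of (A[0][0] + B[0][0] = 6 + 1 = 7, A[0][1] + B[1][0] = 6 + -2 = 4) = 4 (attained at k = 1)
  C[0][1] = min over k of (A[0][0] + B[0][1] = 6 + -3 = 3, A[0][1] + B[1][1] = 6 + 2 = 8) = 3 (attained at k = 0)
  C[1][0] = min over k of (A[1][0] + B[0][0] = 6 + 1 = 7, A[1][1] + B[1][0] = -1 + -2 = -3) = -3 (attained at k = 1)
  C[1][1] = min over k of (A[1][0] + B[0][1] = 6 + -3 = 3, A[1][1] + B[1][1] = -1 + 2 = 1) = 1 (attained at k = 1)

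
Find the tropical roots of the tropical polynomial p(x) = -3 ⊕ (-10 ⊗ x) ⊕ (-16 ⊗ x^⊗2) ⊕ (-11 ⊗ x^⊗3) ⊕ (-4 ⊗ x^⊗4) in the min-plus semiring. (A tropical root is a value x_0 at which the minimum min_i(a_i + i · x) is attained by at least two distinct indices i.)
Roots: {-7, -5, 6, 7}

Each tropical root is a break point of the lower envelope of the lines y = a_i + i · x (there are 5 lines, with slopes 0, 1, ..., 4). Only the lines that attain the minimum somewhere contribute to roots; other lines are dominated. Here the surviving (envelope) indices are i = 4, i = 3, i = 2, i = 1, i = 0.
Intersections between consecutive envelope lines give the roots: for adjacent envelope indices i < j the intersection is x = (a_i − a_j) / (j − i). Reading off the sorted break points: {-7, -5, 6, 7}.
Verification: at each break x_0, at least two indices attain the minimum of min_i(a_i + i · x_0).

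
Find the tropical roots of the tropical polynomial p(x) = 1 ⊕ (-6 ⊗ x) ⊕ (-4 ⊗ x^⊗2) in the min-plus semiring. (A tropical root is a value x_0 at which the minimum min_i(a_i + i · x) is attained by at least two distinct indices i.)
Roots: {-2, 7}

Each tropical root is a break point of the lower envelope of the lines y = a_i + i · x (there are 3 lines, with slopes 0, 1, ..., 2). Only the lines that attain the minimum somewhere contribute to roots; other lines are dominated. Here the surviving (envelope) indices are i = 2, i = 1, i = 0.
Intersections between consecutive envelope lines give the roots: for adjacent envelope indices i < j the intersection is x = (a_i − a_j) / (j − i). Reading off the sorted break points: {-2, 7}.
Verification: at each break x_0, at least two indices attain the minimum of min_i(a_i + i · x_0).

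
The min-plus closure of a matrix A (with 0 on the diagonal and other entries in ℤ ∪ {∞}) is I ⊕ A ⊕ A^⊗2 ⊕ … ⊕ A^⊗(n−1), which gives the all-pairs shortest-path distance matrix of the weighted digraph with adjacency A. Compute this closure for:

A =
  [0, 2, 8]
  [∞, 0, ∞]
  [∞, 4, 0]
Closure =
  [0, 2, 8]
  [∞, 0, ∞]
  [∞, 4, 0]

This is the Floyd-Warshall all-pairs shortest-path computation. For each intermediate vertex k = 0, 1, …, 2, update dist[i][j] ← min(dist[i][j], dist[i][k] + dist[k][j]). The final matrix gives, for each (i, j), the minimum total weight of any directed path from i to j (possibly empty when i = j).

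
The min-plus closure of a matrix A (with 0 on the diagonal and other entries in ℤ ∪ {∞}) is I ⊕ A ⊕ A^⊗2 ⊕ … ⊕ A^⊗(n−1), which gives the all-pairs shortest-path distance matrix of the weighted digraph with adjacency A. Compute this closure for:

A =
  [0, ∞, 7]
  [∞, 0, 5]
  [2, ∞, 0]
Closure =
  [0, ∞, 7]
  [7, 0, 5]
  [2, ∞, 0]

This is the Floyd-Warshall all-pairs shortest-path computation. For each intermediate vertex k = 0, 1, …, 2, update dist[i][j] ← min(dist[i][j], dist[i][k] + dist[k][j]). The final matrix gives, for each (i, j), the minimum total weight of any directed path from i to j (possibly empty when i = j).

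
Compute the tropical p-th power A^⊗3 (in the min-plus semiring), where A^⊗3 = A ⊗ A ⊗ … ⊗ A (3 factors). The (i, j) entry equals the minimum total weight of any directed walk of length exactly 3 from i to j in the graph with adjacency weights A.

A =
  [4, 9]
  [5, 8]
A^⊗3 =
  [12, 17]
  [13, 18]

Each entry (A^⊗3)_ij equals the minimum over all length-3 walks i = v_0 → v_1 → … → v_3 = j of Σ_t A[v_t][v_{t+1}]. For example, for (i, j) = (0, 1) we minimise over 4 possible intermediate vertex sequences; the minimum is 17, attained along the walk 0 → 0 → 0 → 1.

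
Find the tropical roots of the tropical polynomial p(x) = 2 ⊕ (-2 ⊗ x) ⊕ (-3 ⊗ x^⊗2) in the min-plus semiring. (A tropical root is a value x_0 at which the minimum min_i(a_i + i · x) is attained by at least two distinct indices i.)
Roots: {1, 4}

Each tropical root is a break point of the lower envelope of the lines y = a_i + i · x (there are 3 lines, with slopes 0, 1, ..., 2). Only the lines that attain the minimum somewhere contribute to roots; other lines are dominated. Here the surviving (envelope) indices are i = 2, i = 1, i = 0.
Intersections between consecutive envelope lines give the roots: for adjacent envelope indices i < j the intersection is x = (a_i − a_j) / (j − i). Reading off the sorted break points: {1, 4}.
Verification: at each break x_0, at least two indices attain the minimum of min_i(a_i + i · x_0).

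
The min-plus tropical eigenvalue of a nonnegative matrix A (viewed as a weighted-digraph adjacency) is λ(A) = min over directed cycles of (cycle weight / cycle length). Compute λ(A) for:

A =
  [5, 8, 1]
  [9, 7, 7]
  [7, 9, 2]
λ(A) = 2

Enumerate directed cycles and compute their means (weight / length). Sample:
  cycle 0 → 0: weight = 5, length = 1, mean = 5/1 ≈ 5.000
  cycle 1 → 1: weight = 7, length = 1, mean = 7/1 ≈ 7.000
  cycle 2 → 2: weight = 2, length = 1, mean = 2/1 ≈ 2.000
  cycle 0 → 1 → 0: weight = 17, length = 2, mean = 17/2 ≈ 8.500
  cycle 0 → 2 → 0: weight = 8, length = 2, mean = 8/2 ≈ 4.000
  cycle 1 → 0 → 1: weight = 17, length = 2, mean = 17/2 ≈ 8.500
Minimum mean = 2.000, attained e.g. along the cycle 2 → 2 with weight 2 and length 1. So λ(A) = 2/1 = 2.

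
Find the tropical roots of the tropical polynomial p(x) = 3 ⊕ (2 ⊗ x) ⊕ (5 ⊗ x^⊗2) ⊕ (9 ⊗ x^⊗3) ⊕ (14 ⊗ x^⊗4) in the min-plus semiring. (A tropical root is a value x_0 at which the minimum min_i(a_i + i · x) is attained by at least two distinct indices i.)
Roots: {-5, -4, -3, 1}

Each tropical root is a break point of the lower envelope of the lines y = a_i + i · x (there are 5 lines, with slopes 0, 1, ..., 4). Only the lines that attain the minimum somewhere contribute to roots; other lines are dominated. Here the surviving (envelope) indices are i = 4, i = 3, i = 2, i = 1, i = 0.
Intersections between consecutive envelope lines give the roots: for adjacent envelope indices i < j the intersection is x = (a_i − a_j) / (j − i). Reading off the sorted break points: {-5, -4, -3, 1}.
Verification: at each break x_0, at least two indices attain the minimum of min_i(a_i + i · x_0).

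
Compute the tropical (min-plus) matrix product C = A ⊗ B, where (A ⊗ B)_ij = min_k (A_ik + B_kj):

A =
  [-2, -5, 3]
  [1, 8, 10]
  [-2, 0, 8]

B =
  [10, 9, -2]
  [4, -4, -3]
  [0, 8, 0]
A ⊗ B =
  [-1, -9, -8]
  [10, 4, -1]
  [4, -4, -4]

Apply the min-plus product entry-by-entry:
  C[0][0] = min over k of (A[0][0] + B[0][0] = -2 + 10 = 8, A[0][1] + B[1][0] = -5 + 4 = -1, A[0][2] + B[2][0] = 3 + 0 = 3) = -1 (attained at k = 1)
  C[0][1] = min over k of (A[0][0] + B[0][1] = -2 + 9 = 7, A[0][1] + B[1][1] = -5 + -4 = -9, A[0][2] + B[2][1] = 3 + 8 = 11) = -9 (attained at k = 1)
  C[0][2] = min over k of (A[0][0] + B[0][2] = -2 + -2 = -4, A[0][1] + B[1][2] = -5 + -3 = -8, A[0][2] + B[2][2] = 3 + 0 = 3) = -8 (attained at k = 1)
  C[1][0] = min over k of (A[1][0] + B[0][0] = 1 + 10 = 11, A[1][1] + B[1][0] = 8 + 4 = 12, A[1][2] + B[2][0] = 10 + 0 = 10) = 10 (attained at k = 2)
  C[1][1] = min over k of (A[1][0] + B[0][1] = 1 + 9 = 10, A[1][1] + B[1][1] = 8 + -4 = 4, A[1][2] + B[2][1] = 10 + 8 = 18) = 4 (attained at k = 1)
  C[1][2] = min over k of (A[1][0] + B[0][2] = 1 + -2 = -1, A[1][1] + B[1][2] = 8 + -3 = 5, A[1][2] + B[2][2] = 10 + 0 = 10) = -1 (attained at k = 0)
  C[2][0] = min over k of (A[2][0] + B[0][0] = -2 + 10 = 8, A[2][1] + B[1][0] = 0 + 4 = 4, A[2][2] + B[2][0] = 8 + 0 = 8) = 4 (attained at k = 1)
  C[2][1] = min over k of (A[2][0] + B[0][1] = -2 + 9 = 7, A[2][1] + B[1][1] = 0 + -4 = -4, A[2][2] + B[2][1] = 8 + 8 = 16) = -4 (attained at k = 1)
  C[2][2] = min over k of (A[2][0] + B[0][2] = -2 + -2 = -4, A[2][1] + B[1][2] = 0 + -3 = -3, A[2][2] + B[2][2] = 8 + 0 = 8) = -4 (attained at k = 0)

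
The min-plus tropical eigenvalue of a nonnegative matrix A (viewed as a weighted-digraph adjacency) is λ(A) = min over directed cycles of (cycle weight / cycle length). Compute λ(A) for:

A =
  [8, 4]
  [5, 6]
λ(A) = 9/2

Enumerate directed cycles and compute their means (weight / length). Sample:
  cycle 0 → 0: weight = 8, length = 1, mean = 8/1 ≈ 8.000
  cycle 1 → 1: weight = 6, length = 1, mean = 6/1 ≈ 6.000
  cycle 0 → 1 → 0: weight = 9, length = 2, mean = 9/2 ≈ 4.500
  cycle 1 → 0 → 1: weight = 9, length = 2, mean = 9/2 ≈ 4.500
Minimum mean = 4.500, attained e.g. along the cycle 0 → 1 → 0 with weight 9 and length 2. So λ(A) = 9/2 = 9/2.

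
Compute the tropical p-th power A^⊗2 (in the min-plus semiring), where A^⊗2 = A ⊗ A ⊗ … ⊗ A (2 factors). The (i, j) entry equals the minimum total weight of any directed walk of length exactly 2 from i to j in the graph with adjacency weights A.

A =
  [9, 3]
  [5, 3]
A^⊗2 =
  [8, 6]
  [8, 6]

Each entry (A^⊗2)_ij equals the minimum over all length-2 walks i = v_0 → v_1 → … → v_2 = j of Σ_t A[v_t][v_{t+1}]. For example, for (i, j) = (0, 1) we minimise over 2 possible intermediate vertex sequences; the minimum is 6, attained along the walk 0 → 1 → 1.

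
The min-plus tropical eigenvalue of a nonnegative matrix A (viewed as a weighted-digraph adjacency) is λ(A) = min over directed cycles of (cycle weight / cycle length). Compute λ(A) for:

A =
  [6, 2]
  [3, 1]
λ(A) = 1

Enumerate directed cycles and compute their means (weight / length). Sample:
  cycle 0 → 0: weight = 6, length = 1, mean = 6/1 ≈ 6.000
  cycle 1 → 1: weight = 1, length = 1, mean = 1/1 ≈ 1.000
  cycle 0 → 1 → 0: weight = 5, length = 2, mean = 5/2 ≈ 2.500
  cycle 1 → 0 → 1: weight = 5, length = 2, mean = 5/2 ≈ 2.500
Minimum mean = 1.000, attained e.g. along the cycle 1 → 1 with weight 1 and length 1. So λ(A) = 1/1 = 1.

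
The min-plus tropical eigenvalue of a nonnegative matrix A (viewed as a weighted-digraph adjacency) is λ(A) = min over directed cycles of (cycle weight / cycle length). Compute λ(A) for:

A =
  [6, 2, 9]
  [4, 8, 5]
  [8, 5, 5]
λ(A) = 3

Enumerate directed cycles and compute their means (weight / length). Sample:
  cycle 0 → 0: weight = 6, length = 1, mean = 6/1 ≈ 6.000
  cycle 1 → 1: weight = 8, length = 1, mean = 8/1 ≈ 8.000
  cycle 2 → 2: weight = 5, length = 1, mean = 5/1 ≈ 5.000
  cycle 0 → 1 → 0: weight = 6, length = 2, mean = 6/2 ≈ 3.000
  cycle 0 → 2 → 0: weight = 17, length = 2, mean = 17/2 ≈ 8.500
  cycle 1 → 0 → 1: weight = 6, length = 2, mean = 6/2 ≈ 3.000
Minimum mean = 3.000, attained e.g. along the cycle 0 → 1 → 0 with weight 6 and length 2. So λ(A) = 6/2 = 3.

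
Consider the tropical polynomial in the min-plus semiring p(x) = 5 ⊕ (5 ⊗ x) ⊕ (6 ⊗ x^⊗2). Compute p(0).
p(0) = 5

A tropical monomial a ⊗ x^⊗i evaluates to a + i · x. Evaluating each term at x = 0:
  Term 0 contributes 5 + 0 · 0 = 5
  Term 1 contributes 5 + 1 · 0 = 5
  Term 2 contributes 6 + 2 · 0 = 6
p(0) = ⊕ of these = min[5, 5, 6] = 5.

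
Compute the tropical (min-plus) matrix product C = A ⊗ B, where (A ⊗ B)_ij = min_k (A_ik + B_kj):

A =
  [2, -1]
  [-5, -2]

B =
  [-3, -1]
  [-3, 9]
A ⊗ B =
  [-4, 1]
  [-8, -6]

Apply the min-plus product entry-by-entry:
  C[0][0] = min over k of (A[0][0] + B[0][0] = 2 + -3 = -1, A[0][1] + B[1][0] = -1 + -3 = -4) = -4 (attained at k = 1)
  C[0][1] = min over k of (A[0][0] + B[0][1] = 2 + -1 = 1, A[0][1] + B[1][1] = -1 + 9 = 8) = 1 (attained at k = 0)
  C[1][0] = min over k of (A[1][0] + B[0][0] = -5 + -3 = -8, A[1][1] + B[1][0] = -2 + -3 = -5) = -8 (attained at k = 0)
  C[1][1] = min over k of (A[1][0] + B[0][1] = -5 + -1 = -6, A[1][1] + B[1][1] = -2 + 9 = 7) = -6 (attained at k = 0)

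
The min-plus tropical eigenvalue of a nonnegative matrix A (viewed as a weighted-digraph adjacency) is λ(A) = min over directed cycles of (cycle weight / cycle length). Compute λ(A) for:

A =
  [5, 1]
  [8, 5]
λ(A) = 9/2

Enumerate directed cycles and compute their means (weight / length). Sample:
  cycle 0 → 0: weight = 5, length = 1, mean = 5/1 ≈ 5.000
  cycle 1 → 1: weight = 5, length = 1, mean = 5/1 ≈ 5.000
  cycle 0 → 1 → 0: weight = 9, length = 2, mean = 9/2 ≈ 4.500
  cycle 1 → 0 → 1: weight = 9, length = 2, mean = 9/2 ≈ 4.500
Minimum mean = 4.500, attained e.g. along the cycle 0 → 1 → 0 with weight 9 and length 2. So λ(A) = 9/2 = 9/2.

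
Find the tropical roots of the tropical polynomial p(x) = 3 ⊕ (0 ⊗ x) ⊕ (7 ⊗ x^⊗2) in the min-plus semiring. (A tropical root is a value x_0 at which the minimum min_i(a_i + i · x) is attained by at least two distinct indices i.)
Roots: {-7, 3}

Each tropical root is a break point of the lower envelope of the lines y = a_i + i · x (there are 3 lines, with slopes 0, 1, ..., 2). Only the lines that attain the minimum somewhere contribute to roots; other lines are dominated. Here the surviving (envelope) indices are i = 2, i = 1, i = 0.
Intersections between consecutive envelope lines give the roots: for adjacent envelope indices i < j the intersection is x = (a_i − a_j) / (j − i). Reading off the sorted break points: {-7, 3}.
Verification: at each break x_0, at least two indices attain the minimum of min_i(a_i + i · x_0).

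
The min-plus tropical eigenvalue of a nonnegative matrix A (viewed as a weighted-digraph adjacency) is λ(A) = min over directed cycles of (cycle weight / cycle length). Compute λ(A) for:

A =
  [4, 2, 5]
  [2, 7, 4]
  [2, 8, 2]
λ(A) = 2

Enumerate directed cycles and compute their means (weight / length). Sample:
  cycle 0 → 0: weight = 4, length = 1, mean = 4/1 ≈ 4.000
  cycle 1 → 1: weight = 7, length = 1, mean = 7/1 ≈ 7.000
  cycle 2 → 2: weight = 2, length = 1, mean = 2/1 ≈ 2.000
  cycle 0 → 1 → 0: weight = 4, length = 2, mean = 4/2 ≈ 2.000
  cycle 0 → 2 → 0: weight = 7, length = 2, mean = 7/2 ≈ 3.500
  cycle 1 → 0 → 1: weight = 4, length = 2, mean = 4/2 ≈ 2.000
Minimum mean = 2.000, attained e.g. along the cycle 2 → 2 with weight 2 and length 1. So λ(A) = 2/1 = 2.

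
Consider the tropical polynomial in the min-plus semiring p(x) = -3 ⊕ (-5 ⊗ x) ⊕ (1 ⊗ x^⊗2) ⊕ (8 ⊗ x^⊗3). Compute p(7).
p(7) = -3

A tropical monomial a ⊗ x^⊗i evaluates to a + i · x. Evaluating each term at x = 7:
  Term 0 contributes -3 + 0 · 7 = -3
  Term 1 contributes -5 + 1 · 7 = 2
  Term 2 contributes 1 + 2 · 7 = 15
  Term 3 contributes 8 + 3 · 7 = 29
p(7) = ⊕ of these = min[-3, 2, 15, 29] = -3.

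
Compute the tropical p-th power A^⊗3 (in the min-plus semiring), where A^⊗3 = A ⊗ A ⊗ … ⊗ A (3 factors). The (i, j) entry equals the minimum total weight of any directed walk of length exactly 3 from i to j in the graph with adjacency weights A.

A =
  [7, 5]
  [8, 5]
A^⊗3 =
  [18, 15]
  [18, 15]

Each entry (A^⊗3)_ij equals the minimum over all length-3 walks i = v_0 → v_1 → … → v_3 = j of Σ_t A[v_t][v_{t+1}]. For example, for (i, j) = (0, 1) we minimise over 4 possible intermediate vertex sequences; the minimum is 15, attained along the walk 0 → 1 → 1 → 1.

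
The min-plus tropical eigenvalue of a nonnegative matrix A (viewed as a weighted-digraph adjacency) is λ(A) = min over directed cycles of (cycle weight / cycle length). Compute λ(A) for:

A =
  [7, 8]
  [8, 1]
λ(A) = 1

Enumerate directed cycles and compute their means (weight / length). Sample:
  cycle 0 → 0: weight = 7, length = 1, mean = 7/1 ≈ 7.000
  cycle 1 → 1: weight = 1, length = 1, mean = 1/1 ≈ 1.000
  cycle 0 → 1 → 0: weight = 16, length = 2, mean = 16/2 ≈ 8.000
  cycle 1 → 0 → 1: weight = 16, length = 2, mean = 16/2 ≈ 8.000
Minimum mean = 1.000, attained e.g. along the cycle 1 → 1 with weight 1 and length 1. So λ(A) = 1/1 = 1.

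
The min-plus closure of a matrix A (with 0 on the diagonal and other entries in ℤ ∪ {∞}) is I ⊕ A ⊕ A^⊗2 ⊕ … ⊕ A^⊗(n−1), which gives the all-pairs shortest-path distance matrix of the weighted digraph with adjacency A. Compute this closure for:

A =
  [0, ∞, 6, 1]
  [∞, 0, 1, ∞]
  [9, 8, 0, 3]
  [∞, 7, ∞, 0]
Closure =
  [0, 8, 6, 1]
  [10, 0, 1, 4]
  [9, 8, 0, 3]
  [17, 7, 8, 0]

This is the Floyd-Warshall all-pairs shortest-path computation. For each intermediate vertex k = 0, 1, …, 3, update dist[i][j] ← min(dist[i][j], dist[i][k] + dist[k][j]). The final matrix gives, for each (i, j), the minimum total weight of any directed path from i to j (possibly empty when i = j).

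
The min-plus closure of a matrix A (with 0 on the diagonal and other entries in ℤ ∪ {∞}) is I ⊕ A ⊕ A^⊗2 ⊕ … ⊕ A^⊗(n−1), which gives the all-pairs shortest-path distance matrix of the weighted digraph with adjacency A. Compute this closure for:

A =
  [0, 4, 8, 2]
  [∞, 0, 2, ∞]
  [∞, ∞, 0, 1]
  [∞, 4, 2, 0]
Closure =
  [0, 4, 4, 2]
  [∞, 0, 2, 3]
  [∞, 5, 0, 1]
  [∞, 4, 2, 0]

This is the Floyd-Warshall all-pairs shortest-path computation. For each intermediate vertex k = 0, 1, …, 3, update dist[i][j] ← min(dist[i][j], dist[i][k] + dist[k][j]). The final matrix gives, for each (i, j), the minimum total weight of any directed path from i to j (possibly empty when i = j).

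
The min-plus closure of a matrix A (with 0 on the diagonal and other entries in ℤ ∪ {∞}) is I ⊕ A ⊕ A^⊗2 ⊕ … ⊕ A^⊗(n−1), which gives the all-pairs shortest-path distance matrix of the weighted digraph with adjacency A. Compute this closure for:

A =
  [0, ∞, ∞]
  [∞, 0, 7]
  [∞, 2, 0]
Closure =
  [0, ∞, ∞]
  [∞, 0, 7]
  [∞, 2, 0]

This is the Floyd-Warshall all-pairs shortest-path computation. For each intermediate vertex k = 0, 1, …, 2, update dist[i][j] ← min(dist[i][j], dist[i][k] + dist[k][j]). The final matrix gives, for each (i, j), the minimum total weight of any directed path from i to j (possibly empty when i = j).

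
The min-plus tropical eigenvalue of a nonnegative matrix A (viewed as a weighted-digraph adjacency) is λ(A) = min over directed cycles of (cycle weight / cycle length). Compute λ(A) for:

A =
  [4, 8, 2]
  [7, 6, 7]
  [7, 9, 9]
λ(A) = 4

Enumerate directed cycles and compute their means (weight / length). Sample:
  cycle 0 → 0: weight = 4, length = 1, mean = 4/1 ≈ 4.000
  cycle 1 → 1: weight = 6, length = 1, mean = 6/1 ≈ 6.000
  cycle 2 → 2: weight = 9, length = 1, mean = 9/1 ≈ 9.000
  cycle 0 → 1 → 0: weight = 15, length = 2, mean = 15/2 ≈ 7.500
  cycle 0 → 2 → 0: weight = 9, length = 2, mean = 9/2 ≈ 4.500
  cycle 1 → 0 → 1: weight = 15, length = 2, mean = 15/2 ≈ 7.500
Minimum mean = 4.000, attained e.g. along the cycle 0 → 0 with weight 4 and length 1. So λ(A) = 4/1 = 4.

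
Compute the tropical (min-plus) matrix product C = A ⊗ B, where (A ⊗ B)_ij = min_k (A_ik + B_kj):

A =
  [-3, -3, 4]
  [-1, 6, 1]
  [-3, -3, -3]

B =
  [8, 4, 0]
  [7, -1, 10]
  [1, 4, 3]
A ⊗ B =
  [4, -4, -3]
  [2, 3, -1]
  [-2, -4, -3]

Apply the min-plus product entry-by-entry:
  C[0][0] = min over k of (A[0][0] + B[0][0] = -3 + 8 = 5, A[0][1] + B[1][0] = -3 + 7 = 4, A[0][2] + B[2][0] = 4 + 1 = 5) = 4 (attained at k = 1)
  C[0][1] = min over k of (A[0][0] + B[0][1] = -3 + 4 = 1, A[0][1] + B[1][1] = -3 + -1 = -4, A[0][2] + B[2][1] = 4 + 4 = 8) = -4 (attained at k = 1)
  C[0][2] = min over k of (A[0][0] + B[0][2] = -3 + 0 = -3, A[0][1] + B[1][2] = -3 + 10 = 7, A[0][2] + B[2][2] = 4 + 3 = 7) = -3 (attained at k = 0)
  C[1][0] = min over k of (A[1][0] + B[0][0] = -1 + 8 = 7, A[1][1] + B[1][0] = 6 + 7 = 13, A[1][2] + B[2][0] = 1 + 1 = 2) = 2 (attained at k = 2)
  C[1][1] = min over k of (A[1][0] + B[0][1] = -1 + 4 = 3, A[1][1] + B[1][1] = 6 + -1 = 5, A[1][2] + B[2][1] = 1 + 4 = 5) = 3 (attained at k = 0)
  C[1][2] = min over k of (A[1][0] + B[0][2] = -1 + 0 = -1, A[1][1] + B[1][2] = 6 + 10 = 16, A[1][2] + B[2][2] = 1 + 3 = 4) = -1 (attained at k = 0)
  C[2][0] = min over k of (A[2][0] + B[0][0] = -3 + 8 = 5, A[2][1] + B[1][0] = -3 + 7 = 4, A[2][2] + B[2][0] = -3 + 1 = -2) = -2 (attained at k = 2)
  C[2][1] = min over k of (A[2][0] + B[0][1] = -3 + 4 = 1, A[2][1] + B[1][1] = -3 + -1 = -4, A[2][2] + B[2][1] = -3 + 4 = 1) = -4 (attained at k = 1)
  C[2][2] = min over k of (A[2][0] + B[0][2] = -3 + 0 = -3, A[2][1] + B[1][2] = -3 + 10 = 7, A[2][2] + B[2][2] = -3 + 3 = 0) = -3 (attained at k = 0)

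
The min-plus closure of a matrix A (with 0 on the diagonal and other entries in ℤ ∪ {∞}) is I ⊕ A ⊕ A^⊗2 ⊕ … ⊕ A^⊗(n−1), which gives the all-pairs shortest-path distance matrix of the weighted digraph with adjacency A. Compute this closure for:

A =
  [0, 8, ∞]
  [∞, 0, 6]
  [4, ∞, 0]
Closure =
  [0, 8, 14]
  [10, 0, 6]
  [4, 12, 0]

This is the Floyd-Warshall all-pairs shortest-path computation. For each intermediate vertex k = 0, 1, …, 2, update dist[i][j] ← min(dist[i][j], dist[i][k] + dist[k][j]). The final matrix gives, for each (i, j), the minimum total weight of any directed path from i to j (possibly empty when i = j).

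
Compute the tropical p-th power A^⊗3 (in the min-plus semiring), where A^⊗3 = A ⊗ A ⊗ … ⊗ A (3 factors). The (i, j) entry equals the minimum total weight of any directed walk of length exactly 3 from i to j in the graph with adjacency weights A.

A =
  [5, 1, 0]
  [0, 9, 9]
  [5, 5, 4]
A^⊗3 =
  [5, 2, 1]
  [1, 5, 4]
  [6, 6, 5]

Each entry (A^⊗3)_ij equals the minimum over all length-3 walks i = v_0 → v_1 → … → v_3 = j of Σ_t A[v_t][v_{t+1}]. For example, for (i, j) = (0, 2) we minimise over 9 possible intermediate vertex sequences; the minimum is 1, attained along the walk 0 → 1 → 0 → 2.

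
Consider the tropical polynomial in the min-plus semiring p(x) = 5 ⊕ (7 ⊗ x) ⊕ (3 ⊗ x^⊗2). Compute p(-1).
p(-1) = 1

A tropical monomial a ⊗ x^⊗i evaluates to a + i · x. Evaluating each term at x = -1:
  Term 0 contributes 5 + 0 · -1 = 5
  Term 1 contributes 7 + 1 · -1 = 6
  Term 2 contributes 3 + 2 · -1 = 1
p(-1) = ⊕ of these = min[5, 6, 1] = 1.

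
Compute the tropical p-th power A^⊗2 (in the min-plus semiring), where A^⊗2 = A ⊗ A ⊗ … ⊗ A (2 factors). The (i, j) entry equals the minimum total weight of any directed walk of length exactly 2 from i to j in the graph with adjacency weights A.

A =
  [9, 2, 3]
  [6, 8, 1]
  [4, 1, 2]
A^⊗2 =
  [7, 4, 3]
  [5, 2, 3]
  [6, 3, 2]

Each entry (A^⊗2)_ij equals the minimum over all length-2 walks i = v_0 → v_1 → … → v_2 = j of Σ_t A[v_t][v_{t+1}]. For example, for (i, j) = (0, 2) we minimise over 3 possible intermediate vertex sequences; the minimum is 3, attained along the walk 0 → 1 → 2.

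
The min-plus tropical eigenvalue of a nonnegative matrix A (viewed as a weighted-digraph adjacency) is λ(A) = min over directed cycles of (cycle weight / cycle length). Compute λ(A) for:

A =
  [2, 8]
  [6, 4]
λ(A) = 2

Enumerate directed cycles and compute their means (weight / length). Sample:
  cycle 0 → 0: weight = 2, length = 1, mean = 2/1 ≈ 2.000
  cycle 1 → 1: weight = 4, length = 1, mean = 4/1 ≈ 4.000
  cycle 0 → 1 → 0: weight = 14, length = 2, mean = 14/2 ≈ 7.000
  cycle 1 → 0 → 1: weight = 14, length = 2, mean = 14/2 ≈ 7.000
Minimum mean = 2.000, attained e.g. along the cycle 0 → 0 with weight 2 and length 1. So λ(A) = 2/1 = 2.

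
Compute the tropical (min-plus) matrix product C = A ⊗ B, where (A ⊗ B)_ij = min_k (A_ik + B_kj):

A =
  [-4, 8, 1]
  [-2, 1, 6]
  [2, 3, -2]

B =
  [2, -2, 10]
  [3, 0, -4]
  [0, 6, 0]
A ⊗ B =
  [-2, -6, 1]
  [0, -4, -3]
  [-2, 0, -2]

Apply the min-plus product entry-by-entry:
  C[0][0] = min over k of (A[0][0] + B[0][0] = -4 + 2 = -2, A[0][1] + B[1][0] = 8 + 3 = 11, A[0][2] + B[2][0] = 1 + 0 = 1) = -2 (attained at k = 0)
  C[0][1] = min over k of (A[0][0] + B[0][1] = -4 + -2 = -6, A[0][1] + B[1][1] = 8 + 0 = 8, A[0][2] + B[2][1] = 1 + 6 = 7) = -6 (attained at k = 0)
  C[0][2] = min over k of (A[0][0] + B[0][2] = -4 + 10 = 6, A[0][1] + B[1][2] = 8 + -4 = 4, A[0][2] + B[2][2] = 1 + 0 = 1) = 1 (attained at k = 2)
  C[1][0] = min over k of (A[1][0] + B[0][0] = -2 + 2 = 0, A[1][1] + B[1][0] = 1 + 3 = 4, A[1][2] + B[2][0] = 6 + 0 = 6) = 0 (attained at k = 0)
  C[1][1] = min over k of (A[1][0] + B[0][1] = -2 + -2 = -4, A[1][1] + B[1][1] = 1 + 0 = 1, A[1][2] + B[2][1] = 6 + 6 = 12) = -4 (attained at k = 0)
  C[1][2] = min over k of (A[1][0] + B[0][2] = -2 + 10 = 8, A[1][1] + B[1][2] = 1 + -4 = -3, A[1][2] + B[2][2] = 6 + 0 = 6) = -3 (attained at k = 1)
  C[2][0] = min over k of (A[2][0] + B[0][0] = 2 + 2 = 4, A[2][1] + B[1][0] = 3 + 3 = 6, A[2][2] + B[2][0] = -2 + 0 = -2) = -2 (attained at k = 2)
  C[2][1] = min over k of (A[2][0] + B[0][1] = 2 + -2 = 0, A[2][1] + B[1][1] = 3 + 0 = 3, A[2][2] + B[2][1] = -2 + 6 = 4) = 0 (attained at k = 0)
  C[2][2] = min over k of (A[2][0] + B[0][2] = 2 + 10 = 12, A[2][1] + B[1][2] = 3 + -4 = -1, A[2][2] + B[2][2] = -2 + 0 = -2) = -2 (attained at k = 2)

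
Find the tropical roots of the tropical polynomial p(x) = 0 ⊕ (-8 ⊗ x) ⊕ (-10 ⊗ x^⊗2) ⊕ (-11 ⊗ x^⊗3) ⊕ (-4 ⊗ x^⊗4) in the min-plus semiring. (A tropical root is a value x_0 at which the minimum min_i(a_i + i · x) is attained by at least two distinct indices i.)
Roots: {-7, 1, 2, 8}

Each tropical root is a break point of the lower envelope of the lines y = a_i + i · x (there are 5 lines, with slopes 0, 1, ..., 4). Only the lines that attain the minimum somewhere contribute to roots; other lines are dominated. Here the surviving (envelope) indices are i = 4, i = 3, i = 2, i = 1, i = 0.
Intersections between consecutive envelope lines give the roots: for adjacent envelope indices i < j the intersection is x = (a_i − a_j) / (j − i). Reading off the sorted break points: {-7, 1, 2, 8}.
Verification: at each break x_0, at least two indices attain the minimum of min_i(a_i + i · x_0).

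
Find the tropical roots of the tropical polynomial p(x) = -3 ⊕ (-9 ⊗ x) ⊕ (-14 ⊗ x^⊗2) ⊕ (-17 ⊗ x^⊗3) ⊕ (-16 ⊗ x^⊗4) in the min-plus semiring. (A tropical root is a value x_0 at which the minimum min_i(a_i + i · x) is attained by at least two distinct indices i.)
Roots: {-1, 3, 5, 6}

Each tropical root is a break point of the lower envelope of the lines y = a_i + i · x (there are 5 lines, with slopes 0, 1, ..., 4). Only the lines that attain the minimum somewhere contribute to roots; other lines are dominated. Here the surviving (envelope) indices are i = 4, i = 3, i = 2, i = 1, i = 0.
Intersections between consecutive envelope lines give the roots: for adjacent envelope indices i < j the intersection is x = (a_i − a_j) / (j − i). Reading off the sorted break points: {-1, 3, 5, 6}.
Verification: at each break x_0, at least two indices attain the minimum of min_i(a_i + i · x_0).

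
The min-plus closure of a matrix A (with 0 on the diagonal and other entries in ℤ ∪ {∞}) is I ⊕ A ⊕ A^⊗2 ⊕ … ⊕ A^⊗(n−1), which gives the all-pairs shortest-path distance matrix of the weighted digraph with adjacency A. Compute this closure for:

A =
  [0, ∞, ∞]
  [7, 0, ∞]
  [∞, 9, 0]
Closure =
  [0, ∞, ∞]
  [7, 0, ∞]
  [16, 9, 0]

This is the Floyd-Warshall all-pairs shortest-path computation. For each intermediate vertex k = 0, 1, …, 2, update dist[i][j] ← min(dist[i][j], dist[i][k] + dist[k][j]). The final matrix gives, for each (i, j), the minimum total weight of any directed path from i to j (possibly empty when i = j).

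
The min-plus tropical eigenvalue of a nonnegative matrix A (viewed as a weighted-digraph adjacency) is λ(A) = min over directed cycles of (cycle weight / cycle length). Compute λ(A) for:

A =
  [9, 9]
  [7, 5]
λ(A) = 5

Enumerate directed cycles and compute their means (weight / length). Sample:
  cycle 0 → 0: weight = 9, length = 1, mean = 9/1 ≈ 9.000
  cycle 1 → 1: weight = 5, length = 1, mean = 5/1 ≈ 5.000
  cycle 0 → 1 → 0: weight = 16, length = 2, mean = 16/2 ≈ 8.000
  cycle 1 → 0 → 1: weight = 16, length = 2, mean = 16/2 ≈ 8.000
Minimum mean = 5.000, attained e.g. along the cycle 1 → 1 with weight 5 and length 1. So λ(A) = 5/1 = 5.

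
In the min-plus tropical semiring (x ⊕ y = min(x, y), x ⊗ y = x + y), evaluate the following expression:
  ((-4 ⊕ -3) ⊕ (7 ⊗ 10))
((-4 ⊕ -3) ⊕ (7 ⊗ 10)) = -4

Expand innermost to outermost. Recall ⊕ takes the minimum of its arguments and ⊗ takes their sum. Working out the expression ((-4 ⊕ -3) ⊕ (7 ⊗ 10)) gives -4.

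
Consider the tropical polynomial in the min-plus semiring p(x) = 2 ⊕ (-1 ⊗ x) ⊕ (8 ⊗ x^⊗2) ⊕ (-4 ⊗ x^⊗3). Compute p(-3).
p(-3) = -13

A tropical monomial a ⊗ x^⊗i evaluates to a + i · x. Evaluating each term at x = -3:
  Term 0 contributes 2 + 0 · -3 = 2
  Term 1 contributes -1 + 1 · -3 = -4
  Term 2 contributes 8 + 2 · -3 = 2
  Term 3 contributes -4 + 3 · -3 = -13
p(-3) = ⊕ of these = min[2, -4, 2, -13] = -13.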